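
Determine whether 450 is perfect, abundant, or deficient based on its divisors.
abundant

Proper divisors of 450: sum = 1 + 2 + 3 + 5 + 6 + 9 + 10 + 15 + ... + 75 + 90 + 150 + 225 (17 divisors) = 759
Since 759 > 450, 450 is abundant.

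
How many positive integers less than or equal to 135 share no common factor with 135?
72

135 = 3^3 × 5
φ(n) = n × ∏(1 - 1/p) for each prime p dividing n
φ(135) = 135 × (1 - 1/3) × (1 - 1/5) = 72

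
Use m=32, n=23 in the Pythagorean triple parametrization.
(495, 1472, 1553)

Euclid's formula: a = m² - n², b = 2mn, c = m² + n²
m = 32, n = 23
a = 32² - 23² = 1024 - 529 = 495
b = 2 × 32 × 23 = 1472
c = 32² + 23² = 1024 + 529 = 1553
Verification: 495² + 1472² = 245025 + 2166784 = 2411809 = 1553² ✓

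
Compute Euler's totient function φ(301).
252

301 = 7 × 43
φ(n) = n × ∏(1 - 1/p) for each prime p dividing n
φ(301) = 301 × (1 - 1/7) × (1 - 1/43) = 252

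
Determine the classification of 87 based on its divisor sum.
deficient

Proper divisors of 87: sum = 1 + 3 + 29 = 33
Since 33 < 87, 87 is deficient.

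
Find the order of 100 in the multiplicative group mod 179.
89

179 is prime, so ord(100) divides φ(179) = 178.
Divisors of 178: 1, 2, 89, 178.
Repeated squaring: 100^1 ≡ 100, 100^2 ≡ 155, 100^4 ≡ 39, 100^8 ≡ 89, 100^16 ≡ 45, 100^32 ≡ 56, 100^64 ≡ 93, 100^128 ≡ 57 (mod 179).
Test 100^d mod 179 for each divisor d in increasing order:
100^1 ≡ 100
100^2 ≡ 155
100^89 = 100^64·100^16·100^8·100^1 ≡ 1  ← first divisor giving 1
The order is 89.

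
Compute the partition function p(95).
104651419

p(n) counts ways to write n as a sum of positive integers (order ignored).
Euler's pentagonal recurrence: p(k) = p(k-1) + p(k-2) - p(k-5) - p(k-7) + p(k-12) + p(k-15) - ... (offsets j(3j∓1)/2, signs ++--, p(0)=1, p(<0)=0).
DP table for k = 0..94: p(0)=1, p(1)=1, p(2)=2, p(3)=3, p(4)=5, p(5)=7, p(6)=11, p(7)=15, p(8)=22, p(9)=30, p(10)=42, p(11)=56, p(12)=77, p(13)=101, p(14)=135, p(15)=176, p(16)=231, p(17)=297, p(18)=385, p(19)=490, p(20)=627, p(21)=792, p(22)=1002, p(23)=1255, p(24)=1575, p(25)=1958, p(26)=2436, p(27)=3010, p(28)=3718, p(29)=4565, p(30)=5604, p(31)=6842, p(32)=8349, p(33)=10143, p(34)=12310, p(35)=14883, p(36)=17977, p(37)=21637, p(38)=26015, p(39)=31185, p(40)=37338, p(41)=44583, p(42)=53174, p(43)=63261, p(44)=75175, p(45)=89134, p(46)=105558, p(47)=124754, p(48)=147273, p(49)=173525, p(50)=204226, p(51)=239943, p(52)=281589, p(53)=329931, p(54)=386155, p(55)=451276, p(56)=526823, p(57)=614154, p(58)=715220, p(59)=831820, p(60)=966467, p(61)=1121505, p(62)=1300156, p(63)=1505499, p(64)=1741630, p(65)=2012558, p(66)=2323520, p(67)=2679689, p(68)=3087735, p(69)=3554345, p(70)=4087968, p(71)=4697205, p(72)=5392783, p(73)=6185689, p(74)=7089500, p(75)=8118264, p(76)=9289091, p(77)=10619863, p(78)=12132164, p(79)=13848650, p(80)=15796476, p(81)=18004327, p(82)=20506255, p(83)=23338469, p(84)=26543660, p(85)=30167357, p(86)=34262962, p(87)=38887673, p(88)=44108109, p(89)=49995925, p(90)=56634173, p(91)=64112359, p(92)=72533807, p(93)=82010177, p(94)=92669720.
Final step: p(95) = p(94) + p(93) - p(90) - p(88) + p(83) + p(80) - p(73) - p(69) + p(60) + p(55) - p(44) - p(38) + p(25) + p(18) - p(3)
= 92669720 + 82010177 - 56634173 - 44108109 + 23338469 + 15796476 - 6185689 - 3554345 + 966467 + 451276 - 75175 - 26015 + 1958 + 385 - 3
= 104651419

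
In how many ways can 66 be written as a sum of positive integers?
2323520

p(n) counts ways to write n as a sum of positive integers (order ignored).
Euler's pentagonal recurrence: p(k) = p(k-1) + p(k-2) - p(k-5) - p(k-7) + p(k-12) + p(k-15) - ... (offsets j(3j∓1)/2, signs ++--, p(0)=1, p(<0)=0).
DP table for k = 0..65: p(0)=1, p(1)=1, p(2)=2, p(3)=3, p(4)=5, p(5)=7, p(6)=11, p(7)=15, p(8)=22, p(9)=30, p(10)=42, p(11)=56, p(12)=77, p(13)=101, p(14)=135, p(15)=176, p(16)=231, p(17)=297, p(18)=385, p(19)=490, p(20)=627, p(21)=792, p(22)=1002, p(23)=1255, p(24)=1575, p(25)=1958, p(26)=2436, p(27)=3010, p(28)=3718, p(29)=4565, p(30)=5604, p(31)=6842, p(32)=8349, p(33)=10143, p(34)=12310, p(35)=14883, p(36)=17977, p(37)=21637, p(38)=26015, p(39)=31185, p(40)=37338, p(41)=44583, p(42)=53174, p(43)=63261, p(44)=75175, p(45)=89134, p(46)=105558, p(47)=124754, p(48)=147273, p(49)=173525, p(50)=204226, p(51)=239943, p(52)=281589, p(53)=329931, p(54)=386155, p(55)=451276, p(56)=526823, p(57)=614154, p(58)=715220, p(59)=831820, p(60)=966467, p(61)=1121505, p(62)=1300156, p(63)=1505499, p(64)=1741630, p(65)=2012558.
Final step: p(66) = p(65) + p(64) - p(61) - p(59) + p(54) + p(51) - p(44) - p(40) + p(31) + p(26) - p(15) - p(9)
= 2012558 + 1741630 - 1121505 - 831820 + 386155 + 239943 - 75175 - 37338 + 6842 + 2436 - 176 - 30
= 2323520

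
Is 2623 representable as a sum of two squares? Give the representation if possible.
Not possible

Factorization: 2623 = 43 × 61
By Fermat: n is sum of two squares iff every prime p ≡ 3 (mod 4) appears to even power.
Prime(s) ≡ 3 (mod 4) with odd exponent: [(43, 1)]
Therefore 2623 cannot be expressed as a² + b².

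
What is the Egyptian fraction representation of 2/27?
1/14 + 1/378

Greedy algorithm:
2/27: ceiling(27/2) = 14, use 1/14
1/378: ceiling(378/1) = 378, use 1/378
Result: 2/27 = 1/14 + 1/378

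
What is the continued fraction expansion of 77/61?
[1; 3, 1, 4, 3]

Euclidean algorithm steps:
77 = 1 × 61 + 16
61 = 3 × 16 + 13
16 = 1 × 13 + 3
13 = 4 × 3 + 1
3 = 3 × 1 + 0
Continued fraction: [1; 3, 1, 4, 3]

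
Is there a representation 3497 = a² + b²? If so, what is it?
4² + 59² (a=4, b=59)

Factorization: 3497 = 13 × 269
By Fermat: n is sum of two squares iff every prime p ≡ 3 (mod 4) appears to even power.
All primes ≡ 3 (mod 4) appear to even power.
Search a = 0, 1, 2, … for 3497 - a² a perfect square: first hit at a = 4: 3497 - 16 = 3481 = 59².
3497 = 4² + 59² = 16 + 3481 ✓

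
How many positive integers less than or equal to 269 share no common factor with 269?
268

269 = 269
φ(n) = n × ∏(1 - 1/p) for each prime p dividing n
φ(269) = 269 × (1 - 1/269) = 268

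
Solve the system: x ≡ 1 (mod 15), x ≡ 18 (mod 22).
106

Using Chinese Remainder Theorem:
M = 15 × 22 = 330
M1 = 22, M2 = 15
y1 = 22^(-1) mod 15 = 13
y2 = 15^(-1) mod 22 = 3
x = (1×22×13 + 18×15×3) mod 330 = 106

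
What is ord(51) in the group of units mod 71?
14

71 is prime, so ord(51) divides φ(71) = 70.
Divisors of 70: 1, 2, 5, 7, 10, 14, 35, 70.
Repeated squaring: 51^1 ≡ 51, 51^2 ≡ 45, 51^4 ≡ 37, 51^8 ≡ 20, 51^16 ≡ 45, 51^32 ≡ 37, 51^64 ≡ 20 (mod 71).
Test 51^d mod 71 for each divisor d in increasing order:
51^1 ≡ 51
51^2 ≡ 45
51^5 = 51^4·51^1 ≡ 41
51^7 = 51^4·51^2·51^1 ≡ 70
51^10 = 51^8·51^2 ≡ 48
51^14 = 51^8·51^4·51^2 ≡ 1  ← first divisor giving 1
The order is 14.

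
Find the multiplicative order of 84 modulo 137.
136

137 is prime, so ord(84) divides φ(137) = 136.
Divisors of 136: 1, 2, 4, 8, 17, 34, 68, 136.
Repeated squaring: 84^1 ≡ 84, 84^2 ≡ 69, 84^4 ≡ 103, 84^8 ≡ 60, 84^16 ≡ 38, 84^32 ≡ 74, 84^64 ≡ 133, 84^128 ≡ 16 (mod 137).
Test 84^d mod 137 for each divisor d in increasing order:
84^1 ≡ 84
84^2 ≡ 69
84^4 ≡ 103
84^8 ≡ 60
84^17 = 84^16·84^1 ≡ 41
84^34 = 84^32·84^2 ≡ 37
84^68 = 84^64·84^4 ≡ 136
84^136 = 84^128·84^8 ≡ 1  ← first divisor giving 1
The order is 136.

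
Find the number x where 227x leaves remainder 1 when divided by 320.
203

gcd(227, 320) = 1, so the inverse exists.
Extended Euclidean algorithm on (320, 227):
320 = 1 × 227 + 93  ⟹  93 = (1)·320 + (-1)·227
227 = 2 × 93 + 41  ⟹  41 = (-2)·320 + (3)·227
93 = 2 × 41 + 11  ⟹  11 = (5)·320 + (-7)·227
41 = 3 × 11 + 8  ⟹  8 = (-17)·320 + (24)·227
11 = 1 × 8 + 3  ⟹  3 = (22)·320 + (-31)·227
8 = 2 × 3 + 2  ⟹  2 = (-61)·320 + (86)·227
3 = 1 × 2 + 1  ⟹  1 = (83)·320 + (-117)·227
So (-117)·227 ≡ 1 (mod 320), i.e. 227^(-1) ≡ -117 ≡ 203 (mod 320).
Check: 227 × 203 = 46081 ≡ 1 (mod 320)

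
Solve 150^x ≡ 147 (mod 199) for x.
39

Baby-step giant-step with step n = ⌈√199⌉ = 15.
Baby steps 150^j mod 199 (j:value) for j=0..14: 0:1, 1:150, 2:13, 3:159, 4:169, 5:77, 6:8, 7:6, 8:104, 9:78, 10:158, 11:19, 12:64, 13:48, 14:36.
Giant-step multiplier: 150^(-15) ≡ 150^(198-15) = 150^183 ≡ 59 (mod 199).
Giant steps γ_i = 147·59^i mod 199: γ_0=147, γ_1=116, γ_2=78 (in table at j=9).
x = i·n + j = 2·15 + 9 = 39.
Check: 150^39 ≡ 147 (mod 199).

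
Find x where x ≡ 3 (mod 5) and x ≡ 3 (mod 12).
3

Using Chinese Remainder Theorem:
M = 5 × 12 = 60
M1 = 12, M2 = 5
y1 = 12^(-1) mod 5 = 3
y2 = 5^(-1) mod 12 = 5
x = (3×12×3 + 3×5×5) mod 60 = 3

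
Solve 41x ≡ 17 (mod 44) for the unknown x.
x ≡ 9 (mod 44)

gcd(41, 44) = 1, which divides 17, so solutions exist.
Find 41^(-1) mod 44 by the extended Euclidean algorithm:
44 = 1 × 41 + 3  ⟹  3 = (1)·44 + (-1)·41
41 = 13 × 3 + 2  ⟹  2 = (-13)·44 + (14)·41
3 = 1 × 2 + 1  ⟹  1 = (14)·44 + (-15)·41
So (-15)·41 ≡ 1 (mod 44), i.e. 41^(-1) ≡ -15 ≡ 29 (mod 44).
x ≡ 29 × 17 = 493 ≡ 9 (mod 44).
Check: 41 × 9 = 369 ≡ 17 (mod 44).
Unique solution: x ≡ 9 (mod 44)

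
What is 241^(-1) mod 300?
61

gcd(241, 300) = 1, so the inverse exists.
Extended Euclidean algorithm on (300, 241):
300 = 1 × 241 + 59  ⟹  59 = (1)·300 + (-1)·241
241 = 4 × 59 + 5  ⟹  5 = (-4)·300 + (5)·241
59 = 11 × 5 + 4  ⟹  4 = (45)·300 + (-56)·241
5 = 1 × 4 + 1  ⟹  1 = (-49)·300 + (61)·241
So (61)·241 ≡ 1 (mod 300), i.e. 241^(-1) ≡ 61 (mod 300).
Check: 241 × 61 = 14701 ≡ 1 (mod 300)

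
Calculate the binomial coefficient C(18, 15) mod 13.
10

Using Lucas' theorem:
Write n=18 and k=15 in base 13:
n in base 13: [1, 5]
k in base 13: [1, 2]
C(18,15) mod 13 = ∏ C(n_i, k_i) mod 13
Digit binomials (mod 13): C(1,1) = 1; C(5,2) = 10
Product: 1 × 10 = 10 ≡ 10 (mod 13)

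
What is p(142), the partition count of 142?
18440293320

p(n) counts ways to write n as a sum of positive integers (order ignored).
Euler's pentagonal recurrence: p(k) = p(k-1) + p(k-2) - p(k-5) - p(k-7) + p(k-12) + p(k-15) - ... (offsets j(3j∓1)/2, signs ++--, p(0)=1, p(<0)=0).
DP table for k = 0..141: p(0)=1, p(1)=1, p(2)=2, p(3)=3, p(4)=5, p(5)=7, p(6)=11, p(7)=15, p(8)=22, p(9)=30, p(10)=42, p(11)=56, p(12)=77, p(13)=101, p(14)=135, p(15)=176, p(16)=231, p(17)=297, p(18)=385, p(19)=490, p(20)=627, p(21)=792, p(22)=1002, p(23)=1255, p(24)=1575, p(25)=1958, p(26)=2436, p(27)=3010, p(28)=3718, p(29)=4565, p(30)=5604, p(31)=6842, p(32)=8349, p(33)=10143, p(34)=12310, p(35)=14883, p(36)=17977, p(37)=21637, p(38)=26015, p(39)=31185, p(40)=37338, p(41)=44583, p(42)=53174, p(43)=63261, p(44)=75175, p(45)=89134, p(46)=105558, p(47)=124754, p(48)=147273, p(49)=173525, p(50)=204226, p(51)=239943, p(52)=281589, p(53)=329931, p(54)=386155, p(55)=451276, p(56)=526823, p(57)=614154, p(58)=715220, p(59)=831820, p(60)=966467, p(61)=1121505, p(62)=1300156, p(63)=1505499, p(64)=1741630, p(65)=2012558, p(66)=2323520, p(67)=2679689, p(68)=3087735, p(69)=3554345, p(70)=4087968, p(71)=4697205, p(72)=5392783, p(73)=6185689, p(74)=7089500, p(75)=8118264, p(76)=9289091, p(77)=10619863, p(78)=12132164, p(79)=13848650, p(80)=15796476, p(81)=18004327, p(82)=20506255, p(83)=23338469, p(84)=26543660, p(85)=30167357, p(86)=34262962, p(87)=38887673, p(88)=44108109, p(89)=49995925, p(90)=56634173, p(91)=64112359, p(92)=72533807, p(93)=82010177, p(94)=92669720, p(95)=104651419, p(96)=118114304, p(97)=133230930, p(98)=150198136, p(99)=169229875, p(100)=190569292, p(101)=214481126, p(102)=241265379, p(103)=271248950, p(104)=304801365, p(105)=342325709, p(106)=384276336, p(107)=431149389, p(108)=483502844, p(109)=541946240, p(110)=607163746, p(111)=679903203, p(112)=761002156, p(113)=851376628, p(114)=952050665, p(115)=1064144451, p(116)=1188908248, p(117)=1327710076, p(118)=1482074143, p(119)=1653668665, p(120)=1844349560, p(121)=2056148051, p(122)=2291320912, p(123)=2552338241, p(124)=2841940500, p(125)=3163127352, p(126)=3519222692, p(127)=3913864295, p(128)=4351078600, p(129)=4835271870, p(130)=5371315400, p(131)=5964539504, p(132)=6620830889, p(133)=7346629512, p(134)=8149040695, p(135)=9035836076, p(136)=10015581680, p(137)=11097645016, p(138)=12292341831, p(139)=13610949895, p(140)=15065878135, p(141)=16670689208.
Final step: p(142) = p(141) + p(140) - p(137) - p(135) + p(130) + p(127) - p(120) - p(116) + p(107) + p(102) - p(91) - p(85) + p(72) + p(65) - p(50) - p(42) + p(25) + p(16)
= 16670689208 + 15065878135 - 11097645016 - 9035836076 + 5371315400 + 3913864295 - 1844349560 - 1188908248 + 431149389 + 241265379 - 64112359 - 30167357 + 5392783 + 2012558 - 204226 - 53174 + 1958 + 231
= 18440293320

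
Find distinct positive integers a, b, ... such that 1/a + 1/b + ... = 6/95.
1/16 + 1/1520

Greedy algorithm:
6/95: ceiling(95/6) = 16, use 1/16
1/1520: ceiling(1520/1) = 1520, use 1/1520
Result: 6/95 = 1/16 + 1/1520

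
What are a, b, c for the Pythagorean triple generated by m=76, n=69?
(1015, 10488, 10537)

Euclid's formula: a = m² - n², b = 2mn, c = m² + n²
m = 76, n = 69
a = 76² - 69² = 5776 - 4761 = 1015
b = 2 × 76 × 69 = 10488
c = 76² + 69² = 5776 + 4761 = 10537
Verification: 1015² + 10488² = 1030225 + 109998144 = 111028369 = 10537² ✓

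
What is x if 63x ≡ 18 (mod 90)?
x ≡ 6 (mod 10)

gcd(63, 90) = 9, which divides 18, so solutions exist.
Divide through by 9: 7x ≡ 2 (mod 10).
Find 7^(-1) mod 10 by the extended Euclidean algorithm:
10 = 1 × 7 + 3  ⟹  3 = (1)·10 + (-1)·7
7 = 2 × 3 + 1  ⟹  1 = (-2)·10 + (3)·7
So (3)·7 ≡ 1 (mod 10), i.e. 7^(-1) ≡ 3 (mod 10).
x ≡ 3 × 2 = 6 ≡ 6 (mod 10).
Check: 63 × 6 = 378 ≡ 18 (mod 90).
x ≡ 6 (mod 10), giving 9 solutions mod 90.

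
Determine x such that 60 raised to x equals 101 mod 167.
101

Baby-step giant-step with step n = ⌈√167⌉ = 13.
Baby steps 60^j mod 167 (j:value) for j=0..12: 0:1, 1:60, 2:93, 3:69, 4:132, 5:71, 6:85, 7:90, 8:56, 9:20, 10:31, 11:23, 12:44.
Giant-step multiplier: 60^(-13) ≡ 60^(166-13) = 60^153 ≡ 120 (mod 167).
Giant steps γ_i = 101·120^i mod 167: γ_0=101, γ_1=96, γ_2=164, γ_3=141, γ_4=53, γ_5=14, γ_6=10, γ_7=31 (in table at j=10).
x = i·n + j = 7·13 + 10 = 101.
Check: 60^101 ≡ 101 (mod 167).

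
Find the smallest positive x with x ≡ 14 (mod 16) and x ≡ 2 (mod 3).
14

Using Chinese Remainder Theorem:
M = 16 × 3 = 48
M1 = 3, M2 = 16
y1 = 3^(-1) mod 16 = 11
y2 = 16^(-1) mod 3 = 1
x = (14×3×11 + 2×16×1) mod 48 = 14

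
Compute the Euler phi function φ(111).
72

111 = 3 × 37
φ(n) = n × ∏(1 - 1/p) for each prime p dividing n
φ(111) = 111 × (1 - 1/3) × (1 - 1/37) = 72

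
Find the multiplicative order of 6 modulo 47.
23

47 is prime, so ord(6) divides φ(47) = 46.
Divisors of 46: 1, 2, 23, 46.
Repeated squaring: 6^1 ≡ 6, 6^2 ≡ 36, 6^4 ≡ 27, 6^8 ≡ 24, 6^16 ≡ 12, 6^32 ≡ 3 (mod 47).
Test 6^d mod 47 for each divisor d in increasing order:
6^1 ≡ 6
6^2 ≡ 36
6^23 = 6^16·6^4·6^2·6^1 ≡ 1  ← first divisor giving 1
The order is 23.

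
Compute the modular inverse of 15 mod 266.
71

gcd(15, 266) = 1, so the inverse exists.
Extended Euclidean algorithm on (266, 15):
266 = 17 × 15 + 11  ⟹  11 = (1)·266 + (-17)·15
15 = 1 × 11 + 4  ⟹  4 = (-1)·266 + (18)·15
11 = 2 × 4 + 3  ⟹  3 = (3)·266 + (-53)·15
4 = 1 × 3 + 1  ⟹  1 = (-4)·266 + (71)·15
So (71)·15 ≡ 1 (mod 266), i.e. 15^(-1) ≡ 71 (mod 266).
Check: 15 × 71 = 1065 ≡ 1 (mod 266)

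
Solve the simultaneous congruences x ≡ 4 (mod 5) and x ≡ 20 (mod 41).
184

Using Chinese Remainder Theorem:
M = 5 × 41 = 205
M1 = 41, M2 = 5
y1 = 41^(-1) mod 5 = 1
y2 = 5^(-1) mod 41 = 33
x = (4×41×1 + 20×5×33) mod 205 = 184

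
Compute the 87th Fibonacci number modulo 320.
98

Matrix identity: Q^n = [[F_(n+1), F_n], [F_n, F_(n-1)]] with Q = [[1,1],[1,0]].
n = 87 = 1010111₂. Square-and-multiply, entries mod 320:
Q^1 = [[1,1],[1,0]]
Q^2 = (Q^1)² = [[2,1],[1,1]]
Q^5 = (Q^2)²·Q = [[8,5],[5,3]]
Q^10 = (Q^5)² = [[89,55],[55,34]]
Q^21 = (Q^10)²·Q = [[111,66],[66,45]]
Q^43 = (Q^21)²·Q = [[93,37],[37,56]]
Q^87 = (Q^43)²·Q = [[171,98],[98,73]]
F_87 mod 320 = Q^87[0][1] = 98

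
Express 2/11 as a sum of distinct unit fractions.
1/6 + 1/66

Greedy algorithm:
2/11: ceiling(11/2) = 6, use 1/6
1/66: ceiling(66/1) = 66, use 1/66
Result: 2/11 = 1/6 + 1/66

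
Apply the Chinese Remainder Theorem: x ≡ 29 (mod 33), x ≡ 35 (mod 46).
1415

Using Chinese Remainder Theorem:
M = 33 × 46 = 1518
M1 = 46, M2 = 33
y1 = 46^(-1) mod 33 = 28
y2 = 33^(-1) mod 46 = 7
x = (29×46×28 + 35×33×7) mod 1518 = 1415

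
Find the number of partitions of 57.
614154

p(n) counts ways to write n as a sum of positive integers (order ignored).
Euler's pentagonal recurrence: p(k) = p(k-1) + p(k-2) - p(k-5) - p(k-7) + p(k-12) + p(k-15) - ... (offsets j(3j∓1)/2, signs ++--, p(0)=1, p(<0)=0).
DP table for k = 0..56: p(0)=1, p(1)=1, p(2)=2, p(3)=3, p(4)=5, p(5)=7, p(6)=11, p(7)=15, p(8)=22, p(9)=30, p(10)=42, p(11)=56, p(12)=77, p(13)=101, p(14)=135, p(15)=176, p(16)=231, p(17)=297, p(18)=385, p(19)=490, p(20)=627, p(21)=792, p(22)=1002, p(23)=1255, p(24)=1575, p(25)=1958, p(26)=2436, p(27)=3010, p(28)=3718, p(29)=4565, p(30)=5604, p(31)=6842, p(32)=8349, p(33)=10143, p(34)=12310, p(35)=14883, p(36)=17977, p(37)=21637, p(38)=26015, p(39)=31185, p(40)=37338, p(41)=44583, p(42)=53174, p(43)=63261, p(44)=75175, p(45)=89134, p(46)=105558, p(47)=124754, p(48)=147273, p(49)=173525, p(50)=204226, p(51)=239943, p(52)=281589, p(53)=329931, p(54)=386155, p(55)=451276, p(56)=526823.
Final step: p(57) = p(56) + p(55) - p(52) - p(50) + p(45) + p(42) - p(35) - p(31) + p(22) + p(17) - p(6) - p(0)
= 526823 + 451276 - 281589 - 204226 + 89134 + 53174 - 14883 - 6842 + 1002 + 297 - 11 - 1
= 614154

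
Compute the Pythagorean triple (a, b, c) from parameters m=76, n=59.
(2295, 8968, 9257)

Euclid's formula: a = m² - n², b = 2mn, c = m² + n²
m = 76, n = 59
a = 76² - 59² = 5776 - 3481 = 2295
b = 2 × 76 × 59 = 8968
c = 76² + 59² = 5776 + 3481 = 9257
Verification: 2295² + 8968² = 5267025 + 80425024 = 85692049 = 9257² ✓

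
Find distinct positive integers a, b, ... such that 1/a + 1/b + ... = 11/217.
1/20 + 1/1447 + 1/6279980

Greedy algorithm:
11/217: ceiling(217/11) = 20, use 1/20
3/4340: ceiling(4340/3) = 1447, use 1/1447
1/6279980: ceiling(6279980/1) = 6279980, use 1/6279980
Result: 11/217 = 1/20 + 1/1447 + 1/6279980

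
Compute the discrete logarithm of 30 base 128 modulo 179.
137

Baby-step giant-step with step n = ⌈√179⌉ = 14.
Baby steps 128^j mod 179 (j:value) for j=0..13: 0:1, 1:128, 2:95, 3:167, 4:75, 5:113, 6:144, 7:174, 8:76, 9:62, 10:60, 11:162, 12:151, 13:175.
Giant-step multiplier: 128^(-14) ≡ 128^(178-14) = 128^164 ≡ 43 (mod 179).
Giant steps γ_i = 30·43^i mod 179: γ_0=30, γ_1=37, γ_2=159, γ_3=35, γ_4=73, γ_5=96, γ_6=11, γ_7=115, γ_8=112, γ_9=162 (in table at j=11).
x = i·n + j = 9·14 + 11 = 137.
Check: 128^137 ≡ 30 (mod 179).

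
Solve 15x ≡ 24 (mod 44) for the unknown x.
x ≡ 28 (mod 44)

gcd(15, 44) = 1, which divides 24, so solutions exist.
Find 15^(-1) mod 44 by the extended Euclidean algorithm:
44 = 2 × 15 + 14  ⟹  14 = (1)·44 + (-2)·15
15 = 1 × 14 + 1  ⟹  1 = (-1)·44 + (3)·15
So (3)·15 ≡ 1 (mod 44), i.e. 15^(-1) ≡ 3 (mod 44).
x ≡ 3 × 24 = 72 ≡ 28 (mod 44).
Check: 15 × 28 = 420 ≡ 24 (mod 44).
Unique solution: x ≡ 28 (mod 44)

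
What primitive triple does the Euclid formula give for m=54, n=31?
(1955, 3348, 3877)

Euclid's formula: a = m² - n², b = 2mn, c = m² + n²
m = 54, n = 31
a = 54² - 31² = 2916 - 961 = 1955
b = 2 × 54 × 31 = 3348
c = 54² + 31² = 2916 + 961 = 3877
Verification: 1955² + 3348² = 3822025 + 11209104 = 15031129 = 3877² ✓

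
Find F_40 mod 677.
189

Matrix identity: Q^n = [[F_(n+1), F_n], [F_n, F_(n-1)]] with Q = [[1,1],[1,0]].
n = 40 = 101000₂. Square-and-multiply, entries mod 677:
Q^1 = [[1,1],[1,0]]
Q^2 = (Q^1)² = [[2,1],[1,1]]
Q^5 = (Q^2)²·Q = [[8,5],[5,3]]
Q^10 = (Q^5)² = [[89,55],[55,34]]
Q^20 = (Q^10)² = [[114,672],[672,119]]
Q^40 = (Q^20)² = [[158,189],[189,646]]
F_40 mod 677 = Q^40[0][1] = 189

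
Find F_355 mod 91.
86

Matrix identity: Q^n = [[F_(n+1), F_n], [F_n, F_(n-1)]] with Q = [[1,1],[1,0]].
n = 355 = 101100011₂. Square-and-multiply, entries mod 91:
Q^1 = [[1,1],[1,0]]
Q^2 = (Q^1)² = [[2,1],[1,1]]
Q^5 = (Q^2)²·Q = [[8,5],[5,3]]
Q^11 = (Q^5)²·Q = [[53,89],[89,55]]
Q^22 = (Q^11)² = [[83,57],[57,26]]
Q^44 = (Q^22)² = [[37,25],[25,12]]
Q^88 = (Q^44)² = [[83,42],[42,41]]
Q^177 = (Q^88)²·Q = [[29,8],[8,21]]
Q^355 = (Q^177)²·Q = [[31,86],[86,36]]
F_355 mod 91 = Q^355[0][1] = 86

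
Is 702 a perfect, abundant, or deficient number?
abundant

Proper divisors of 702: sum = 1 + 2 + 3 + 6 + 9 + 13 + 18 + 26 + 27 + 39 + 54 + 78 + 117 + 234 + 351 = 978
Since 978 > 702, 702 is abundant.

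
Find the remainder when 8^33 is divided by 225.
188

Repeated squaring. Binary of 33 = 100001.
8^1 ≡ 8 (mod 225); 8^2 ≡ 64 (mod 225); 8^4 ≡ 46 (mod 225); 8^8 ≡ 91 (mod 225); 8^16 ≡ 181 (mod 225); 8^32 ≡ 136 (mod 225)
8^33 = 8^1 × 8^32 ≡ 188 (mod 225)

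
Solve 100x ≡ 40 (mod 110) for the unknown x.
x ≡ 7 (mod 11)

gcd(100, 110) = 10, which divides 40, so solutions exist.
Divide through by 10: 10x ≡ 4 (mod 11).
Find 10^(-1) mod 11 by the extended Euclidean algorithm:
11 = 1 × 10 + 1  ⟹  1 = (1)·11 + (-1)·10
So (-1)·10 ≡ 1 (mod 11), i.e. 10^(-1) ≡ -1 ≡ 10 (mod 11).
x ≡ 10 × 4 = 40 ≡ 7 (mod 11).
Check: 100 × 7 = 700 ≡ 40 (mod 110).
x ≡ 7 (mod 11), giving 10 solutions mod 110.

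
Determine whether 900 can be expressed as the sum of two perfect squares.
0² + 30² (a=0, b=30)

Factorization: 900 = 2^2 × 3^2 × 5^2
By Fermat: n is sum of two squares iff every prime p ≡ 3 (mod 4) appears to even power.
All primes ≡ 3 (mod 4) appear to even power.
Search a = 0, 1, 2, … for 900 - a² a perfect square: first hit at a = 0: 900 - 0 = 900 = 30².
900 = 0² + 30² = 0 + 900 ✓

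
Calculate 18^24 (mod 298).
104

Repeated squaring. Binary of 24 = 11000.
18^1 ≡ 18 (mod 298); 18^2 ≡ 26 (mod 298); 18^4 ≡ 80 (mod 298); 18^8 ≡ 142 (mod 298); 18^16 ≡ 198 (mod 298)
18^24 = 18^8 × 18^16 ≡ 104 (mod 298)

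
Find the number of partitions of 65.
2012558

p(n) counts ways to write n as a sum of positive integers (order ignored).
Euler's pentagonal recurrence: p(k) = p(k-1) + p(k-2) - p(k-5) - p(k-7) + p(k-12) + p(k-15) - ... (offsets j(3j∓1)/2, signs ++--, p(0)=1, p(<0)=0).
DP table for k = 0..64: p(0)=1, p(1)=1, p(2)=2, p(3)=3, p(4)=5, p(5)=7, p(6)=11, p(7)=15, p(8)=22, p(9)=30, p(10)=42, p(11)=56, p(12)=77, p(13)=101, p(14)=135, p(15)=176, p(16)=231, p(17)=297, p(18)=385, p(19)=490, p(20)=627, p(21)=792, p(22)=1002, p(23)=1255, p(24)=1575, p(25)=1958, p(26)=2436, p(27)=3010, p(28)=3718, p(29)=4565, p(30)=5604, p(31)=6842, p(32)=8349, p(33)=10143, p(34)=12310, p(35)=14883, p(36)=17977, p(37)=21637, p(38)=26015, p(39)=31185, p(40)=37338, p(41)=44583, p(42)=53174, p(43)=63261, p(44)=75175, p(45)=89134, p(46)=105558, p(47)=124754, p(48)=147273, p(49)=173525, p(50)=204226, p(51)=239943, p(52)=281589, p(53)=329931, p(54)=386155, p(55)=451276, p(56)=526823, p(57)=614154, p(58)=715220, p(59)=831820, p(60)=966467, p(61)=1121505, p(62)=1300156, p(63)=1505499, p(64)=1741630.
Final step: p(65) = p(64) + p(63) - p(60) - p(58) + p(53) + p(50) - p(43) - p(39) + p(30) + p(25) - p(14) - p(8)
= 1741630 + 1505499 - 966467 - 715220 + 329931 + 204226 - 63261 - 31185 + 5604 + 1958 - 135 - 22
= 2012558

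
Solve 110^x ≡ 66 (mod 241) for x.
29

Baby-step giant-step with step n = ⌈√241⌉ = 16.
Baby steps 110^j mod 241 (j:value) for j=0..15: 0:1, 1:110, 2:50, 3:198, 4:90, 5:19, 6:162, 7:227, 8:147, 9:23, 10:120, 11:186, 12:216, 13:142, 14:196, 15:111.
Giant-step multiplier: 110^(-16) ≡ 110^(240-16) = 110^224 ≡ 119 (mod 241).
Giant steps γ_i = 66·119^i mod 241: γ_0=66, γ_1=142 (in table at j=13).
x = i·n + j = 1·16 + 13 = 29.
Check: 110^29 ≡ 66 (mod 241).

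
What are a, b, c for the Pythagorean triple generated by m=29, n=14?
(645, 812, 1037)

Euclid's formula: a = m² - n², b = 2mn, c = m² + n²
m = 29, n = 14
a = 29² - 14² = 841 - 196 = 645
b = 2 × 29 × 14 = 812
c = 29² + 14² = 841 + 196 = 1037
Verification: 645² + 812² = 416025 + 659344 = 1075369 = 1037² ✓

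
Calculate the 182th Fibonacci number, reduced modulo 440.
1

Matrix identity: Q^n = [[F_(n+1), F_n], [F_n, F_(n-1)]] with Q = [[1,1],[1,0]].
n = 182 = 10110110₂. Square-and-multiply, entries mod 440:
Q^1 = [[1,1],[1,0]]
Q^2 = (Q^1)² = [[2,1],[1,1]]
Q^5 = (Q^2)²·Q = [[8,5],[5,3]]
Q^11 = (Q^5)²·Q = [[144,89],[89,55]]
Q^22 = (Q^11)² = [[57,111],[111,386]]
Q^45 = (Q^22)²·Q = [[63,170],[170,333]]
Q^91 = (Q^45)²·Q = [[309,309],[309,0]]
Q^182 = (Q^91)² = [[2,1],[1,1]]
F_182 mod 440 = Q^182[0][1] = 1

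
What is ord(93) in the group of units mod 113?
112

113 is prime, so ord(93) divides φ(113) = 112.
Divisors of 112: 1, 2, 4, 7, 8, 14, 16, 28, 56, 112.
Repeated squaring: 93^1 ≡ 93, 93^2 ≡ 61, 93^4 ≡ 105, 93^8 ≡ 64, 93^16 ≡ 28, 93^32 ≡ 106, 93^64 ≡ 49 (mod 113).
Test 93^d mod 113 for each divisor d in increasing order:
93^1 ≡ 93
93^2 ≡ 61
93^4 ≡ 105
93^7 = 93^4·93^2·93^1 ≡ 42
93^8 ≡ 64
93^14 = 93^8·93^4·93^2 ≡ 69
93^16 ≡ 28
93^28 = 93^16·93^8·93^4 ≡ 15
93^56 = 93^32·93^16·93^8 ≡ 112
93^112 = 93^64·93^32·93^16 ≡ 1  ← first divisor giving 1
The order is 112.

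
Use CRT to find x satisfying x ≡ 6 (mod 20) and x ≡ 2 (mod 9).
146

Using Chinese Remainder Theorem:
M = 20 × 9 = 180
M1 = 9, M2 = 20
y1 = 9^(-1) mod 20 = 9
y2 = 20^(-1) mod 9 = 5
x = (6×9×9 + 2×20×5) mod 180 = 146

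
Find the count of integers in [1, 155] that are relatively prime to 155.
120

155 = 5 × 31
φ(n) = n × ∏(1 - 1/p) for each prime p dividing n
φ(155) = 155 × (1 - 1/5) × (1 - 1/31) = 120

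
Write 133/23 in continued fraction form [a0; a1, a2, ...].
[5; 1, 3, 1, 1, 2]

Euclidean algorithm steps:
133 = 5 × 23 + 18
23 = 1 × 18 + 5
18 = 3 × 5 + 3
5 = 1 × 3 + 2
3 = 1 × 2 + 1
2 = 2 × 1 + 0
Continued fraction: [5; 1, 3, 1, 1, 2]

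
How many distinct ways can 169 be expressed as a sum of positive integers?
250438925115

p(n) counts ways to write n as a sum of positive integers (order ignored).
Euler's pentagonal recurrence: p(k) = p(k-1) + p(k-2) - p(k-5) - p(k-7) + p(k-12) + p(k-15) - ... (offsets j(3j∓1)/2, signs ++--, p(0)=1, p(<0)=0).
DP table for k = 0..168: p(0)=1, p(1)=1, p(2)=2, p(3)=3, p(4)=5, p(5)=7, p(6)=11, p(7)=15, p(8)=22, p(9)=30, p(10)=42, p(11)=56, p(12)=77, p(13)=101, p(14)=135, p(15)=176, p(16)=231, p(17)=297, p(18)=385, p(19)=490, p(20)=627, p(21)=792, p(22)=1002, p(23)=1255, p(24)=1575, p(25)=1958, p(26)=2436, p(27)=3010, p(28)=3718, p(29)=4565, p(30)=5604, p(31)=6842, p(32)=8349, p(33)=10143, p(34)=12310, p(35)=14883, p(36)=17977, p(37)=21637, p(38)=26015, p(39)=31185, p(40)=37338, p(41)=44583, p(42)=53174, p(43)=63261, p(44)=75175, p(45)=89134, p(46)=105558, p(47)=124754, p(48)=147273, p(49)=173525, p(50)=204226, p(51)=239943, p(52)=281589, p(53)=329931, p(54)=386155, p(55)=451276, p(56)=526823, p(57)=614154, p(58)=715220, p(59)=831820, p(60)=966467, p(61)=1121505, p(62)=1300156, p(63)=1505499, p(64)=1741630, p(65)=2012558, p(66)=2323520, p(67)=2679689, p(68)=3087735, p(69)=3554345, p(70)=4087968, p(71)=4697205, p(72)=5392783, p(73)=6185689, p(74)=7089500, p(75)=8118264, p(76)=9289091, p(77)=10619863, p(78)=12132164, p(79)=13848650, p(80)=15796476, p(81)=18004327, p(82)=20506255, p(83)=23338469, p(84)=26543660, p(85)=30167357, p(86)=34262962, p(87)=38887673, p(88)=44108109, p(89)=49995925, p(90)=56634173, p(91)=64112359, p(92)=72533807, p(93)=82010177, p(94)=92669720, p(95)=104651419, p(96)=118114304, p(97)=133230930, p(98)=150198136, p(99)=169229875, p(100)=190569292, p(101)=214481126, p(102)=241265379, p(103)=271248950, p(104)=304801365, p(105)=342325709, p(106)=384276336, p(107)=431149389, p(108)=483502844, p(109)=541946240, p(110)=607163746, p(111)=679903203, p(112)=761002156, p(113)=851376628, p(114)=952050665, p(115)=1064144451, p(116)=1188908248, p(117)=1327710076, p(118)=1482074143, p(119)=1653668665, p(120)=1844349560, p(121)=2056148051, p(122)=2291320912, p(123)=2552338241, p(124)=2841940500, p(125)=3163127352, p(126)=3519222692, p(127)=3913864295, p(128)=4351078600, p(129)=4835271870, p(130)=5371315400, p(131)=5964539504, p(132)=6620830889, p(133)=7346629512, p(134)=8149040695, p(135)=9035836076, p(136)=10015581680, p(137)=11097645016, p(138)=12292341831, p(139)=13610949895, p(140)=15065878135, p(141)=16670689208, p(142)=18440293320, p(143)=20390982757, p(144)=22540654445, p(145)=24908858009, p(146)=27517052599, p(147)=30388671978, p(148)=33549419497, p(149)=37027355200, p(150)=40853235313, p(151)=45060624582, p(152)=49686288421, p(153)=54770336324, p(154)=60356673280, p(155)=66493182097, p(156)=73232243759, p(157)=80630964769, p(158)=88751778802, p(159)=97662728555, p(160)=107438159466, p(161)=118159068427, p(162)=129913904637, p(163)=142798995930, p(164)=156919475295, p(165)=172389800255, p(166)=189334822579, p(167)=207890420102, p(168)=228204732751.
Final step: p(169) = p(168) + p(167) - p(164) - p(162) + p(157) + p(154) - p(147) - p(143) + p(134) + p(129) - p(118) - p(112) + p(99) + p(92) - p(77) - p(69) + p(52) + p(43) - p(24) - p(14)
= 228204732751 + 207890420102 - 156919475295 - 129913904637 + 80630964769 + 60356673280 - 30388671978 - 20390982757 + 8149040695 + 4835271870 - 1482074143 - 761002156 + 169229875 + 72533807 - 10619863 - 3554345 + 281589 + 63261 - 1575 - 135
= 250438925115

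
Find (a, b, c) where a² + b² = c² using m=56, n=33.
(2047, 3696, 4225)

Euclid's formula: a = m² - n², b = 2mn, c = m² + n²
m = 56, n = 33
a = 56² - 33² = 3136 - 1089 = 2047
b = 2 × 56 × 33 = 3696
c = 56² + 33² = 3136 + 1089 = 4225
Verification: 2047² + 3696² = 4190209 + 13660416 = 17850625 = 4225² ✓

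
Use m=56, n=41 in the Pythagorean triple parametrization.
(1455, 4592, 4817)

Euclid's formula: a = m² - n², b = 2mn, c = m² + n²
m = 56, n = 41
a = 56² - 41² = 3136 - 1681 = 1455
b = 2 × 56 × 41 = 4592
c = 56² + 41² = 3136 + 1681 = 4817
Verification: 1455² + 4592² = 2117025 + 21086464 = 23203489 = 4817² ✓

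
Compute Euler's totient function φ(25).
20

25 = 5^2
φ(n) = n × ∏(1 - 1/p) for each prime p dividing n
φ(25) = 25 × (1 - 1/5) = 20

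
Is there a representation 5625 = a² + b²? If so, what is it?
0² + 75² (a=0, b=75)

Factorization: 5625 = 3^2 × 5^4
By Fermat: n is sum of two squares iff every prime p ≡ 3 (mod 4) appears to even power.
All primes ≡ 3 (mod 4) appear to even power.
Search a = 0, 1, 2, … for 5625 - a² a perfect square: first hit at a = 0: 5625 - 0 = 5625 = 75².
5625 = 0² + 75² = 0 + 5625 ✓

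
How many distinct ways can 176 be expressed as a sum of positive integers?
476715857290

p(n) counts ways to write n as a sum of positive integers (order ignored).
Euler's pentagonal recurrence: p(k) = p(k-1) + p(k-2) - p(k-5) - p(k-7) + p(k-12) + p(k-15) - ... (offsets j(3j∓1)/2, signs ++--, p(0)=1, p(<0)=0).
DP table for k = 0..175: p(0)=1, p(1)=1, p(2)=2, p(3)=3, p(4)=5, p(5)=7, p(6)=11, p(7)=15, p(8)=22, p(9)=30, p(10)=42, p(11)=56, p(12)=77, p(13)=101, p(14)=135, p(15)=176, p(16)=231, p(17)=297, p(18)=385, p(19)=490, p(20)=627, p(21)=792, p(22)=1002, p(23)=1255, p(24)=1575, p(25)=1958, p(26)=2436, p(27)=3010, p(28)=3718, p(29)=4565, p(30)=5604, p(31)=6842, p(32)=8349, p(33)=10143, p(34)=12310, p(35)=14883, p(36)=17977, p(37)=21637, p(38)=26015, p(39)=31185, p(40)=37338, p(41)=44583, p(42)=53174, p(43)=63261, p(44)=75175, p(45)=89134, p(46)=105558, p(47)=124754, p(48)=147273, p(49)=173525, p(50)=204226, p(51)=239943, p(52)=281589, p(53)=329931, p(54)=386155, p(55)=451276, p(56)=526823, p(57)=614154, p(58)=715220, p(59)=831820, p(60)=966467, p(61)=1121505, p(62)=1300156, p(63)=1505499, p(64)=1741630, p(65)=2012558, p(66)=2323520, p(67)=2679689, p(68)=3087735, p(69)=3554345, p(70)=4087968, p(71)=4697205, p(72)=5392783, p(73)=6185689, p(74)=7089500, p(75)=8118264, p(76)=9289091, p(77)=10619863, p(78)=12132164, p(79)=13848650, p(80)=15796476, p(81)=18004327, p(82)=20506255, p(83)=23338469, p(84)=26543660, p(85)=30167357, p(86)=34262962, p(87)=38887673, p(88)=44108109, p(89)=49995925, p(90)=56634173, p(91)=64112359, p(92)=72533807, p(93)=82010177, p(94)=92669720, p(95)=104651419, p(96)=118114304, p(97)=133230930, p(98)=150198136, p(99)=169229875, p(100)=190569292, p(101)=214481126, p(102)=241265379, p(103)=271248950, p(104)=304801365, p(105)=342325709, p(106)=384276336, p(107)=431149389, p(108)=483502844, p(109)=541946240, p(110)=607163746, p(111)=679903203, p(112)=761002156, p(113)=851376628, p(114)=952050665, p(115)=1064144451, p(116)=1188908248, p(117)=1327710076, p(118)=1482074143, p(119)=1653668665, p(120)=1844349560, p(121)=2056148051, p(122)=2291320912, p(123)=2552338241, p(124)=2841940500, p(125)=3163127352, p(126)=3519222692, p(127)=3913864295, p(128)=4351078600, p(129)=4835271870, p(130)=5371315400, p(131)=5964539504, p(132)=6620830889, p(133)=7346629512, p(134)=8149040695, p(135)=9035836076, p(136)=10015581680, p(137)=11097645016, p(138)=12292341831, p(139)=13610949895, p(140)=15065878135, p(141)=16670689208, p(142)=18440293320, p(143)=20390982757, p(144)=22540654445, p(145)=24908858009, p(146)=27517052599, p(147)=30388671978, p(148)=33549419497, p(149)=37027355200, p(150)=40853235313, p(151)=45060624582, p(152)=49686288421, p(153)=54770336324, p(154)=60356673280, p(155)=66493182097, p(156)=73232243759, p(157)=80630964769, p(158)=88751778802, p(159)=97662728555, p(160)=107438159466, p(161)=118159068427, p(162)=129913904637, p(163)=142798995930, p(164)=156919475295, p(165)=172389800255, p(166)=189334822579, p(167)=207890420102, p(168)=228204732751, p(169)=250438925115, p(170)=274768617130, p(171)=301384802048, p(172)=330495499613, p(173)=362326859895, p(174)=397125074750, p(175)=435157697830.
Final step: p(176) = p(175) + p(174) - p(171) - p(169) + p(164) + p(161) - p(154) - p(150) + p(141) + p(136) - p(125) - p(119) + p(106) + p(99) - p(84) - p(76) + p(59) + p(50) - p(31) - p(21) + p(0)
= 435157697830 + 397125074750 - 301384802048 - 250438925115 + 156919475295 + 118159068427 - 60356673280 - 40853235313 + 16670689208 + 10015581680 - 3163127352 - 1653668665 + 384276336 + 169229875 - 26543660 - 9289091 + 831820 + 204226 - 6842 - 792 + 1
= 476715857290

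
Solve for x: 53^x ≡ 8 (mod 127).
108

Baby-step giant-step with step n = ⌈√127⌉ = 12.
Baby steps 53^j mod 127 (j:value) for j=0..11: 0:1, 1:53, 2:15, 3:33, 4:98, 5:114, 6:73, 7:59, 8:79, 9:123, 10:42, 11:67.
Giant-step multiplier: 53^(-12) ≡ 53^(126-12) = 53^114 ≡ 76 (mod 127).
Giant steps γ_i = 8·76^i mod 127: γ_0=8, γ_1=100, γ_2=107, γ_3=4, γ_4=50, γ_5=117, γ_6=2, γ_7=25, γ_8=122, γ_9=1 (in table at j=0).
x = i·n + j = 9·12 + 0 = 108.
Check: 53^108 ≡ 8 (mod 127).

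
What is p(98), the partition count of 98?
150198136

p(n) counts ways to write n as a sum of positive integers (order ignored).
Euler's pentagonal recurrence: p(k) = p(k-1) + p(k-2) - p(k-5) - p(k-7) + p(k-12) + p(k-15) - ... (offsets j(3j∓1)/2, signs ++--, p(0)=1, p(<0)=0).
DP table for k = 0..97: p(0)=1, p(1)=1, p(2)=2, p(3)=3, p(4)=5, p(5)=7, p(6)=11, p(7)=15, p(8)=22, p(9)=30, p(10)=42, p(11)=56, p(12)=77, p(13)=101, p(14)=135, p(15)=176, p(16)=231, p(17)=297, p(18)=385, p(19)=490, p(20)=627, p(21)=792, p(22)=1002, p(23)=1255, p(24)=1575, p(25)=1958, p(26)=2436, p(27)=3010, p(28)=3718, p(29)=4565, p(30)=5604, p(31)=6842, p(32)=8349, p(33)=10143, p(34)=12310, p(35)=14883, p(36)=17977, p(37)=21637, p(38)=26015, p(39)=31185, p(40)=37338, p(41)=44583, p(42)=53174, p(43)=63261, p(44)=75175, p(45)=89134, p(46)=105558, p(47)=124754, p(48)=147273, p(49)=173525, p(50)=204226, p(51)=239943, p(52)=281589, p(53)=329931, p(54)=386155, p(55)=451276, p(56)=526823, p(57)=614154, p(58)=715220, p(59)=831820, p(60)=966467, p(61)=1121505, p(62)=1300156, p(63)=1505499, p(64)=1741630, p(65)=2012558, p(66)=2323520, p(67)=2679689, p(68)=3087735, p(69)=3554345, p(70)=4087968, p(71)=4697205, p(72)=5392783, p(73)=6185689, p(74)=7089500, p(75)=8118264, p(76)=9289091, p(77)=10619863, p(78)=12132164, p(79)=13848650, p(80)=15796476, p(81)=18004327, p(82)=20506255, p(83)=23338469, p(84)=26543660, p(85)=30167357, p(86)=34262962, p(87)=38887673, p(88)=44108109, p(89)=49995925, p(90)=56634173, p(91)=64112359, p(92)=72533807, p(93)=82010177, p(94)=92669720, p(95)=104651419, p(96)=118114304, p(97)=133230930.
Final step: p(98) = p(97) + p(96) - p(93) - p(91) + p(86) + p(83) - p(76) - p(72) + p(63) + p(58) - p(47) - p(41) + p(28) + p(21) - p(6)
= 133230930 + 118114304 - 82010177 - 64112359 + 34262962 + 23338469 - 9289091 - 5392783 + 1505499 + 715220 - 124754 - 44583 + 3718 + 792 - 11
= 150198136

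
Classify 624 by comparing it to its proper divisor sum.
abundant

Proper divisors of 624: sum = 1 + 2 + 3 + 4 + 6 + 8 + 12 + 13 + ... + 104 + 156 + 208 + 312 (19 divisors) = 1112
Since 1112 > 624, 624 is abundant.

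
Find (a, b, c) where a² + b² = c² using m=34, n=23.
(627, 1564, 1685)

Euclid's formula: a = m² - n², b = 2mn, c = m² + n²
m = 34, n = 23
a = 34² - 23² = 1156 - 529 = 627
b = 2 × 34 × 23 = 1564
c = 34² + 23² = 1156 + 529 = 1685
Verification: 627² + 1564² = 393129 + 2446096 = 2839225 = 1685² ✓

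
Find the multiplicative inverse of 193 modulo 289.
3

gcd(193, 289) = 1, so the inverse exists.
Extended Euclidean algorithm on (289, 193):
289 = 1 × 193 + 96  ⟹  96 = (1)·289 + (-1)·193
193 = 2 × 96 + 1  ⟹  1 = (-2)·289 + (3)·193
So (3)·193 ≡ 1 (mod 289), i.e. 193^(-1) ≡ 3 (mod 289).
Check: 193 × 3 = 579 ≡ 1 (mod 289)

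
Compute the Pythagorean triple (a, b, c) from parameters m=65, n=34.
(3069, 4420, 5381)

Euclid's formula: a = m² - n², b = 2mn, c = m² + n²
m = 65, n = 34
a = 65² - 34² = 4225 - 1156 = 3069
b = 2 × 65 × 34 = 4420
c = 65² + 34² = 4225 + 1156 = 5381
Verification: 3069² + 4420² = 9418761 + 19536400 = 28955161 = 5381² ✓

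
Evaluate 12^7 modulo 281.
93

Repeated squaring. Binary of 7 = 111.
12^1 ≡ 12 (mod 281); 12^2 ≡ 144 (mod 281); 12^4 ≡ 223 (mod 281)
12^7 = 12^1 × 12^2 × 12^4 ≡ 93 (mod 281)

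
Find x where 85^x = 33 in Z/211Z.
85

Baby-step giant-step with step n = ⌈√211⌉ = 15.
Baby steps 85^j mod 211 (j:value) for j=0..14: 0:1, 1:85, 2:51, 3:115, 4:69, 5:168, 6:143, 7:128, 8:119, 9:198, 10:161, 11:181, 12:193, 13:158, 14:137.
Giant-step multiplier: 85^(-15) ≡ 85^(210-15) = 85^195 ≡ 153 (mod 211).
Giant steps γ_i = 33·153^i mod 211: γ_0=33, γ_1=196, γ_2=26, γ_3=180, γ_4=110, γ_5=161 (in table at j=10).
x = i·n + j = 5·15 + 10 = 85.
Check: 85^85 ≡ 33 (mod 211).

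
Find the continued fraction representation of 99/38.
[2; 1, 1, 1, 1, 7]

Euclidean algorithm steps:
99 = 2 × 38 + 23
38 = 1 × 23 + 15
23 = 1 × 15 + 8
15 = 1 × 8 + 7
8 = 1 × 7 + 1
7 = 7 × 1 + 0
Continued fraction: [2; 1, 1, 1, 1, 7]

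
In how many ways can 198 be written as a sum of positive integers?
3345365983698

p(n) counts ways to write n as a sum of positive integers (order ignored).
Euler's pentagonal recurrence: p(k) = p(k-1) + p(k-2) - p(k-5) - p(k-7) + p(k-12) + p(k-15) - ... (offsets j(3j∓1)/2, signs ++--, p(0)=1, p(<0)=0).
DP table for k = 0..197: p(0)=1, p(1)=1, p(2)=2, p(3)=3, p(4)=5, p(5)=7, p(6)=11, p(7)=15, p(8)=22, p(9)=30, p(10)=42, p(11)=56, p(12)=77, p(13)=101, p(14)=135, p(15)=176, p(16)=231, p(17)=297, p(18)=385, p(19)=490, p(20)=627, p(21)=792, p(22)=1002, p(23)=1255, p(24)=1575, p(25)=1958, p(26)=2436, p(27)=3010, p(28)=3718, p(29)=4565, p(30)=5604, p(31)=6842, p(32)=8349, p(33)=10143, p(34)=12310, p(35)=14883, p(36)=17977, p(37)=21637, p(38)=26015, p(39)=31185, p(40)=37338, p(41)=44583, p(42)=53174, p(43)=63261, p(44)=75175, p(45)=89134, p(46)=105558, p(47)=124754, p(48)=147273, p(49)=173525, p(50)=204226, p(51)=239943, p(52)=281589, p(53)=329931, p(54)=386155, p(55)=451276, p(56)=526823, p(57)=614154, p(58)=715220, p(59)=831820, p(60)=966467, p(61)=1121505, p(62)=1300156, p(63)=1505499, p(64)=1741630, p(65)=2012558, p(66)=2323520, p(67)=2679689, p(68)=3087735, p(69)=3554345, p(70)=4087968, p(71)=4697205, p(72)=5392783, p(73)=6185689, p(74)=7089500, p(75)=8118264, p(76)=9289091, p(77)=10619863, p(78)=12132164, p(79)=13848650, p(80)=15796476, p(81)=18004327, p(82)=20506255, p(83)=23338469, p(84)=26543660, p(85)=30167357, p(86)=34262962, p(87)=38887673, p(88)=44108109, p(89)=49995925, p(90)=56634173, p(91)=64112359, p(92)=72533807, p(93)=82010177, p(94)=92669720, p(95)=104651419, p(96)=118114304, p(97)=133230930, p(98)=150198136, p(99)=169229875, p(100)=190569292, p(101)=214481126, p(102)=241265379, p(103)=271248950, p(104)=304801365, p(105)=342325709, p(106)=384276336, p(107)=431149389, p(108)=483502844, p(109)=541946240, p(110)=607163746, p(111)=679903203, p(112)=761002156, p(113)=851376628, p(114)=952050665, p(115)=1064144451, p(116)=1188908248, p(117)=1327710076, p(118)=1482074143, p(119)=1653668665, p(120)=1844349560, p(121)=2056148051, p(122)=2291320912, p(123)=2552338241, p(124)=2841940500, p(125)=3163127352, p(126)=3519222692, p(127)=3913864295, p(128)=4351078600, p(129)=4835271870, p(130)=5371315400, p(131)=5964539504, p(132)=6620830889, p(133)=7346629512, p(134)=8149040695, p(135)=9035836076, p(136)=10015581680, p(137)=11097645016, p(138)=12292341831, p(139)=13610949895, p(140)=15065878135, p(141)=16670689208, p(142)=18440293320, p(143)=20390982757, p(144)=22540654445, p(145)=24908858009, p(146)=27517052599, p(147)=30388671978, p(148)=33549419497, p(149)=37027355200, p(150)=40853235313, p(151)=45060624582, p(152)=49686288421, p(153)=54770336324, p(154)=60356673280, p(155)=66493182097, p(156)=73232243759, p(157)=80630964769, p(158)=88751778802, p(159)=97662728555, p(160)=107438159466, p(161)=118159068427, p(162)=129913904637, p(163)=142798995930, p(164)=156919475295, p(165)=172389800255, p(166)=189334822579, p(167)=207890420102, p(168)=228204732751, p(169)=250438925115, p(170)=274768617130, p(171)=301384802048, p(172)=330495499613, p(173)=362326859895, p(174)=397125074750, p(175)=435157697830, p(176)=476715857290, p(177)=522115831195, p(178)=571701605655, p(179)=625846753120, p(180)=684957390936, p(181)=749474411781, p(182)=819876908323, p(183)=896684817527, p(184)=980462880430, p(185)=1071823774337, p(186)=1171432692373, p(187)=1280011042268, p(188)=1398341745571, p(189)=1527273599625, p(190)=1667727404093, p(191)=1820701100652, p(192)=1987276856363, p(193)=2168627105469, p(194)=2366022741845, p(195)=2580840212973, p(196)=2814570987591, p(197)=3068829878530.
Final step: p(198) = p(197) + p(196) - p(193) - p(191) + p(186) + p(183) - p(176) - p(172) + p(163) + p(158) - p(147) - p(141) + p(128) + p(121) - p(106) - p(98) + p(81) + p(72) - p(53) - p(43) + p(22) + p(11)
= 3068829878530 + 2814570987591 - 2168627105469 - 1820701100652 + 1171432692373 + 896684817527 - 476715857290 - 330495499613 + 142798995930 + 88751778802 - 30388671978 - 16670689208 + 4351078600 + 2056148051 - 384276336 - 150198136 + 18004327 + 5392783 - 329931 - 63261 + 1002 + 56
= 3345365983698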